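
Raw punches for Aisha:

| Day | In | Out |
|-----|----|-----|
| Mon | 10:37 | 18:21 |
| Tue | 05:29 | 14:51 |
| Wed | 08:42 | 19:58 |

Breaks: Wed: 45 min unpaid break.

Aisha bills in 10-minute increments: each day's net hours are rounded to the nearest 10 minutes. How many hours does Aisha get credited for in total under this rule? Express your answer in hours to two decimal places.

Mon: 10:37–18:21 = 7 h 44 min → rounds to 7 h 40 min
Tue: 05:29–14:51 = 9 h 22 min → rounds to 9 h 20 min
Wed: 08:42–19:58 = 11 h 16 min − 45 min = 10 h 31 min → rounds to 10 h 30 min
Total credited: 27 h 30 min.

27.50 hours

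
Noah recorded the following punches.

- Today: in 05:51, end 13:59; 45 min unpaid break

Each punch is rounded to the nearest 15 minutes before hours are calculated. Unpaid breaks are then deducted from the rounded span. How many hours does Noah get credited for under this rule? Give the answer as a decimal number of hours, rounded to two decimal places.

7.50 hours

Today: in 05:51→05:45, out 13:59→14:00; 8 h 15 min − 45 min = 7 h 30 min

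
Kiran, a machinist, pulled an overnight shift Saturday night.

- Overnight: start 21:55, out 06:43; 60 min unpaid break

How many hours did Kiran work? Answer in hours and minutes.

7 h 48 min

Overnight: 21:55 → midnight = 2 h 5 min; midnight → 06:43 = 6 h 43 min; span 8 h 48 min; less 60 min break → 7 h 48 min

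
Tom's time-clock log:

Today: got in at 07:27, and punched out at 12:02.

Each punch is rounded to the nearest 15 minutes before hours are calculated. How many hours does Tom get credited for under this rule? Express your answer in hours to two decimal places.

Today: in 07:27→07:30, out 12:02→12:00; 4 h 30 min

4.50 hours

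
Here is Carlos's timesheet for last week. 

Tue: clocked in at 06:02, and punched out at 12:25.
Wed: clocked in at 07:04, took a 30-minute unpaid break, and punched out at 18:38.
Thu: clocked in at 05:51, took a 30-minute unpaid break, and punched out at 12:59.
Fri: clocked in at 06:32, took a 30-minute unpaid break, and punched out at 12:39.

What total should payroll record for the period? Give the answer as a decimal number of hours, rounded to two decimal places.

29.70 hours

Tue: 06:02–12:25 = 6 h 23 min
Wed: 07:04–18:38 = 11 h 34 min; less 30 min break → 11 h 4 min
Thu: 05:51–12:59 = 7 h 8 min; less 30 min break → 6 h 38 min
Fri: 06:32–12:39 = 6 h 7 min; less 30 min break → 5 h 37 min
Total: 6 h 23 min + 11 h 4 min + 6 h 38 min + 5 h 37 min = 29 h 42 min.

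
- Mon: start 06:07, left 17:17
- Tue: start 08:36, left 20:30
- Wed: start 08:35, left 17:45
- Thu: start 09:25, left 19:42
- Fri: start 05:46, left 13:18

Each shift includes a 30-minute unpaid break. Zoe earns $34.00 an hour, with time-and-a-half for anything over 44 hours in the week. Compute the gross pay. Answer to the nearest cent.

Mon: 06:07–17:17 = 11 h 10 min; less 30 min break → 10 h 40 min
Tue: 08:36–20:30 = 11 h 54 min; less 30 min break → 11 h 24 min
Wed: 08:35–17:45 = 9 h 10 min; less 30 min break → 8 h 40 min
Thu: 09:25–19:42 = 10 h 17 min; less 30 min break → 9 h 47 min
Fri: 05:46–13:18 = 7 h 32 min; less 30 min break → 7 h 2 min
Total worked: 47 h 33 min = 2853 min.
Regular 44 h 0 min = 2640 min at $34.00/h; overtime 3 h 33 min = 213 min at $51.00/h.
Pay = (2640 × $34.00 + 213 × $51.00) ÷ 60 = $1677.05.

$1677.05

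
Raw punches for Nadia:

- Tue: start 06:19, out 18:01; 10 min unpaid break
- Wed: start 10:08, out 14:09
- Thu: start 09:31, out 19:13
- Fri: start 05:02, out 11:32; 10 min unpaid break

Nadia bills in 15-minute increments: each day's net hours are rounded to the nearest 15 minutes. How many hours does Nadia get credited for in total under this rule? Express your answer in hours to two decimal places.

Tue: 06:19–18:01 = 11 h 42 min − 10 min = 11 h 32 min → rounds to 11 h 30 min
Wed: 10:08–14:09 = 4 h 1 min → rounds to 4 h 0 min
Thu: 09:31–19:13 = 9 h 42 min → rounds to 9 h 45 min
Fri: 05:02–11:32 = 6 h 30 min − 10 min = 6 h 20 min → rounds to 6 h 15 min
Total credited: 31 h 30 min.

31.50 hours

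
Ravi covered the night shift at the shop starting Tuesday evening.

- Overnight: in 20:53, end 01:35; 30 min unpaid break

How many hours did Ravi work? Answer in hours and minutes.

Overnight: 20:53 → midnight = 3 h 7 min; midnight → 01:35 = 1 h 35 min; span 4 h 42 min; less 30 min break → 4 h 12 min

4 h 12 min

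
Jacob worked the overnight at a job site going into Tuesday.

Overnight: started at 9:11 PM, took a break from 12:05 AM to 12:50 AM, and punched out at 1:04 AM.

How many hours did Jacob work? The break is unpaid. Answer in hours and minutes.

3 h 8 min

Overnight: 9:11 PM → midnight = 2 h 49 min; midnight → 1:04 AM = 1 h 4 min; span 3 h 53 min; less 45 min break → 3 h 8 min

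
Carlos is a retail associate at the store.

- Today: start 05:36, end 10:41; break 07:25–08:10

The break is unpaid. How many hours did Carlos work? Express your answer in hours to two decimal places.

4.33 hours

Today: 05:36–10:41 = 5 h 5 min; less 45 min break → 4 h 20 min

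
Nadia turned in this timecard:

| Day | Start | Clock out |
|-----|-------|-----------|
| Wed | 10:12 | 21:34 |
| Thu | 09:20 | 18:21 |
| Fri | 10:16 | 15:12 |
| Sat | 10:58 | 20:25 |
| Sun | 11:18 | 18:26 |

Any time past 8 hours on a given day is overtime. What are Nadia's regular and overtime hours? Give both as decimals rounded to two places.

Regular 36.07 hours, overtime 5.83 hours

Wed: 10:12–21:34 = 11 h 22 min
Thu: 09:20–18:21 = 9 h 1 min
Fri: 10:16–15:12 = 4 h 56 min
Sat: 10:58–20:25 = 9 h 27 min
Sun: 11:18–18:26 = 7 h 8 min
Wed reg 8 h 0 min / OT 3 h 22 min; Thu reg 8 h 0 min / OT 1 h 1 min; Fri reg 4 h 56 min / OT 0 h 0 min; Sat reg 8 h 0 min / OT 1 h 27 min; Sun reg 7 h 8 min / OT 0 h 0 min.
Totals: regular 36 h 4 min, overtime 5 h 50 min.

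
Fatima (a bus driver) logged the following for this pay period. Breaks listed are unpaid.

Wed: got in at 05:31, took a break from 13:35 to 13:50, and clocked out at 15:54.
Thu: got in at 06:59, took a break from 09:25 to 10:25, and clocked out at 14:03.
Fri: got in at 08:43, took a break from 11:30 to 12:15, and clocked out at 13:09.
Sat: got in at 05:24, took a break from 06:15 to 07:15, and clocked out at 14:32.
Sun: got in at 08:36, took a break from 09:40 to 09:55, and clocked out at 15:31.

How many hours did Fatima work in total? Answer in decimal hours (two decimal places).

Wed: 05:31–15:54 = 10 h 23 min; less 15 min break → 10 h 8 min
Thu: 06:59–14:03 = 7 h 4 min; less 60 min break → 6 h 4 min
Fri: 08:43–13:09 = 4 h 26 min; less 45 min break → 3 h 41 min
Sat: 05:24–14:32 = 9 h 8 min; less 60 min break → 8 h 8 min
Sun: 08:36–15:31 = 6 h 55 min; less 15 min break → 6 h 40 min
Total: 10 h 8 min + 6 h 4 min + 3 h 41 min + 8 h 8 min + 6 h 40 min = 34 h 41 min.

34.68 hours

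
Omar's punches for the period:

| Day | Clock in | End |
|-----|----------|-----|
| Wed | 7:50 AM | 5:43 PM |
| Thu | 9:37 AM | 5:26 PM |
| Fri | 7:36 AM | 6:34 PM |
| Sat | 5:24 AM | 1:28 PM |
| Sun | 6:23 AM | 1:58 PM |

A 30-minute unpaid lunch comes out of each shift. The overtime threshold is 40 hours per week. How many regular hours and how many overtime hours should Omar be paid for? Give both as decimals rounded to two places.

Wed: 7:50 AM–5:43 PM = 9 h 53 min; less 30 min break → 9 h 23 min
Thu: 9:37 AM–5:26 PM = 7 h 49 min; less 30 min break → 7 h 19 min
Fri: 7:36 AM–6:34 PM = 10 h 58 min; less 30 min break → 10 h 28 min
Sat: 5:24 AM–1:28 PM = 8 h 4 min; less 30 min break → 7 h 34 min
Sun: 6:23 AM–1:58 PM = 7 h 35 min; less 30 min break → 7 h 5 min
Total worked: 41 h 49 min = 41.82 h.
Threshold 40 h → overtime 1 h 49 min, regular 40 h 0 min.

Regular 40.00 hours, overtime 1.82 hours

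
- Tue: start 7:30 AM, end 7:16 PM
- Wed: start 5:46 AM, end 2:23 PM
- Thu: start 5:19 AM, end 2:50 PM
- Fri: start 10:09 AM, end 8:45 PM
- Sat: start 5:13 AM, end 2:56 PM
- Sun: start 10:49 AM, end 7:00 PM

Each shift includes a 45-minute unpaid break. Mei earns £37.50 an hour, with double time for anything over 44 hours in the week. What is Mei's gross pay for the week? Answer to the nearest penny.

£2392.50

Tue: 7:30 AM–7:16 PM = 11 h 46 min; less 45 min break → 11 h 1 min
Wed: 5:46 AM–2:23 PM = 8 h 37 min; less 45 min break → 7 h 52 min
Thu: 5:19 AM–2:50 PM = 9 h 31 min; less 45 min break → 8 h 46 min
Fri: 10:09 AM–8:45 PM = 10 h 36 min; less 45 min break → 9 h 51 min
Sat: 5:13 AM–2:56 PM = 9 h 43 min; less 45 min break → 8 h 58 min
Sun: 10:49 AM–7:00 PM = 8 h 11 min; less 45 min break → 7 h 26 min
Total worked: 53 h 54 min = 3234 min.
Regular 44 h 0 min = 2640 min at £37.50/h; overtime 9 h 54 min = 594 min at £75.00/h.
Pay = (2640 × £37.50 + 594 × £75.00) ÷ 60 = £2392.50.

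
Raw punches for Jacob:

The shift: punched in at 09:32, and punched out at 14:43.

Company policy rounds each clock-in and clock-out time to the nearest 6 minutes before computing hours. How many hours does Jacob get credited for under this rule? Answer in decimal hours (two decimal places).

The shift: in 09:32→09:30, out 14:43→14:42; 5 h 12 min

5.20 hours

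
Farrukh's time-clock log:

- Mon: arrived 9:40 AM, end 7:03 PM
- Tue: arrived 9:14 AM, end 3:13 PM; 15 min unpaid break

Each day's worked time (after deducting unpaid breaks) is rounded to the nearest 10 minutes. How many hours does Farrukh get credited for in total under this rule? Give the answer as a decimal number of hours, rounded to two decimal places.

15.00 hours

Mon: 9:40 AM–7:03 PM = 9 h 23 min → rounds to 9 h 20 min
Tue: 9:14 AM–3:13 PM = 5 h 59 min − 15 min = 5 h 44 min → rounds to 5 h 40 min
Total credited: 15 h 0 min.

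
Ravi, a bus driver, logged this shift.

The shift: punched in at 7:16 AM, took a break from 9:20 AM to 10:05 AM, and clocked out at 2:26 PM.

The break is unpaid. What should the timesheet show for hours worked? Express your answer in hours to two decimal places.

6.42 hours

The shift: 7:16 AM–2:26 PM = 7 h 10 min; less 45 min break → 6 h 25 min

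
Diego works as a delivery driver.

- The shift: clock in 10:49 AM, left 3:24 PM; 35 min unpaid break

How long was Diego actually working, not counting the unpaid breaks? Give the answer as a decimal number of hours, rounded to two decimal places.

4.00 hours

The shift: 10:49 AM–3:24 PM = 4 h 35 min; less 35 min break → 4 h 0 min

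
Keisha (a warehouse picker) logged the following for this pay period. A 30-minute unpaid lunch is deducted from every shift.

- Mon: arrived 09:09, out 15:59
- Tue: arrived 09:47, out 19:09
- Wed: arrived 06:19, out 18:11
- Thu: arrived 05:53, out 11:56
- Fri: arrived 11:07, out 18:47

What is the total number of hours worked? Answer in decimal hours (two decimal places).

39.28 hours

Mon: 09:09–15:59 = 6 h 50 min; less 30 min break → 6 h 20 min
Tue: 09:47–19:09 = 9 h 22 min; less 30 min break → 8 h 52 min
Wed: 06:19–18:11 = 11 h 52 min; less 30 min break → 11 h 22 min
Thu: 05:53–11:56 = 6 h 3 min; less 30 min break → 5 h 33 min
Fri: 11:07–18:47 = 7 h 40 min; less 30 min break → 7 h 10 min
Total: 6 h 20 min + 8 h 52 min + 11 h 22 min + 5 h 33 min + 7 h 10 min = 39 h 17 min.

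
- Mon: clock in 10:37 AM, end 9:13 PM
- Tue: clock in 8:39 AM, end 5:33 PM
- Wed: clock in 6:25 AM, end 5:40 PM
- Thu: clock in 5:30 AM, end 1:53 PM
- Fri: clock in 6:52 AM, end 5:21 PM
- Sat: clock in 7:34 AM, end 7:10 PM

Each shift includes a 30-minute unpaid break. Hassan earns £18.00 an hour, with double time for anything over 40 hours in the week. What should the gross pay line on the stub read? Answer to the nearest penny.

Mon: 10:37 AM–9:13 PM = 10 h 36 min; less 30 min break → 10 h 6 min
Tue: 8:39 AM–5:33 PM = 8 h 54 min; less 30 min break → 8 h 24 min
Wed: 6:25 AM–5:40 PM = 11 h 15 min; less 30 min break → 10 h 45 min
Thu: 5:30 AM–1:53 PM = 8 h 23 min; less 30 min break → 7 h 53 min
Fri: 6:52 AM–5:21 PM = 10 h 29 min; less 30 min break → 9 h 59 min
Sat: 7:34 AM–7:10 PM = 11 h 36 min; less 30 min break → 11 h 6 min
Total worked: 58 h 13 min = 3493 min.
Regular 40 h 0 min = 2400 min at £18.00/h; overtime 18 h 13 min = 1093 min at £36.00/h.
Pay = (2400 × £18.00 + 1093 × £36.00) ÷ 60 = £1375.80.

£1375.80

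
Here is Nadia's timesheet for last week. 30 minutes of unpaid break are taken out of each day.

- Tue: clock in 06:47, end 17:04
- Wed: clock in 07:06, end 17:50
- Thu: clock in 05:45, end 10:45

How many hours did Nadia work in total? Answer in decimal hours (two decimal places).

Tue: 06:47–17:04 = 10 h 17 min; less 30 min break → 9 h 47 min
Wed: 07:06–17:50 = 10 h 44 min; less 30 min break → 10 h 14 min
Thu: 05:45–10:45 = 5 h 0 min; less 30 min break → 4 h 30 min
Total: 9 h 47 min + 10 h 14 min + 4 h 30 min = 24 h 31 min.

24.52 hours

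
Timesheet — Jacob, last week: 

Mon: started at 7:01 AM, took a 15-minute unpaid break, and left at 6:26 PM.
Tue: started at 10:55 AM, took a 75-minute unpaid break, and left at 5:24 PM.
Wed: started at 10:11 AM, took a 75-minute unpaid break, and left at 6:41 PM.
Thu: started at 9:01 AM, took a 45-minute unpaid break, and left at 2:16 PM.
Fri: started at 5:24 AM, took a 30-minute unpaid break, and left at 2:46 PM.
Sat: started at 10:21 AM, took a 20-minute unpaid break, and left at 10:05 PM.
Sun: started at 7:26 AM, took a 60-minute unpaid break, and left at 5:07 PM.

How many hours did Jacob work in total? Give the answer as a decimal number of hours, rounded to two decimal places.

Mon: 7:01 AM–6:26 PM = 11 h 25 min; less 15 min break → 11 h 10 min
Tue: 10:55 AM–5:24 PM = 6 h 29 min; less 75 min break → 5 h 14 min
Wed: 10:11 AM–6:41 PM = 8 h 30 min; less 75 min break → 7 h 15 min
Thu: 9:01 AM–2:16 PM = 5 h 15 min; less 45 min break → 4 h 30 min
Fri: 5:24 AM–2:46 PM = 9 h 22 min; less 30 min break → 8 h 52 min
Sat: 10:21 AM–10:05 PM = 11 h 44 min; less 20 min break → 11 h 24 min
Sun: 7:26 AM–5:07 PM = 9 h 41 min; less 60 min break → 8 h 41 min
Total: 11 h 10 min + 5 h 14 min + 7 h 15 min + 4 h 30 min + 8 h 52 min + 11 h 24 min + 8 h 41 min = 57 h 6 min.

57.10 hours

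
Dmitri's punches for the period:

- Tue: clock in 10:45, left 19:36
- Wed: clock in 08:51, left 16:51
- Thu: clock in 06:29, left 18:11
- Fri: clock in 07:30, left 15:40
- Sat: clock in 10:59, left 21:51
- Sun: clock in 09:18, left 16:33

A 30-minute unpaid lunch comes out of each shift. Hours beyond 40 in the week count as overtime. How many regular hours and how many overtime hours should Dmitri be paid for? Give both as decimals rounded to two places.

Regular 40.00 hours, overtime 11.83 hours

Tue: 10:45–19:36 = 8 h 51 min; less 30 min break → 8 h 21 min
Wed: 08:51–16:51 = 8 h 0 min; less 30 min break → 7 h 30 min
Thu: 06:29–18:11 = 11 h 42 min; less 30 min break → 11 h 12 min
Fri: 07:30–15:40 = 8 h 10 min; less 30 min break → 7 h 40 min
Sat: 10:59–21:51 = 10 h 52 min; less 30 min break → 10 h 22 min
Sun: 09:18–16:33 = 7 h 15 min; less 30 min break → 6 h 45 min
Total worked: 51 h 50 min = 51.83 h.
Threshold 40 h → overtime 11 h 50 min, regular 40 h 0 min.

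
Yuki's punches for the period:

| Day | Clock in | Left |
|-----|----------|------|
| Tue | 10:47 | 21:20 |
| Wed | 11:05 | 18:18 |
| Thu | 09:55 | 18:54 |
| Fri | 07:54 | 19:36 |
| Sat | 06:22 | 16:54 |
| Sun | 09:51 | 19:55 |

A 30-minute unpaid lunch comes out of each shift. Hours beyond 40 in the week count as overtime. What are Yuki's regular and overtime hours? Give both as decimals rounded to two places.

Tue: 10:47–21:20 = 10 h 33 min; less 30 min break → 10 h 3 min
Wed: 11:05–18:18 = 7 h 13 min; less 30 min break → 6 h 43 min
Thu: 09:55–18:54 = 8 h 59 min; less 30 min break → 8 h 29 min
Fri: 07:54–19:36 = 11 h 42 min; less 30 min break → 11 h 12 min
Sat: 06:22–16:54 = 10 h 32 min; less 30 min break → 10 h 2 min
Sun: 09:51–19:55 = 10 h 4 min; less 30 min break → 9 h 34 min
Total worked: 56 h 3 min = 56.05 h.
Threshold 40 h → overtime 16 h 3 min, regular 40 h 0 min.

Regular 40.00 hours, overtime 16.05 hours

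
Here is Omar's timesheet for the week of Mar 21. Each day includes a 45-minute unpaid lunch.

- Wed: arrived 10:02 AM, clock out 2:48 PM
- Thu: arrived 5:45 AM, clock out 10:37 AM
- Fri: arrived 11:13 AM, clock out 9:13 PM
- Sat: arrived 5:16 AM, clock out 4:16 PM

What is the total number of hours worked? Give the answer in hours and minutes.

27 h 38 min

Wed: 10:02 AM–2:48 PM = 4 h 46 min; less 45 min break → 4 h 1 min
Thu: 5:45 AM–10:37 AM = 4 h 52 min; less 45 min break → 4 h 7 min
Fri: 11:13 AM–9:13 PM = 10 h 0 min; less 45 min break → 9 h 15 min
Sat: 5:16 AM–4:16 PM = 11 h 0 min; less 45 min break → 10 h 15 min
Total: 4 h 1 min + 4 h 7 min + 9 h 15 min + 10 h 15 min = 27 h 38 min.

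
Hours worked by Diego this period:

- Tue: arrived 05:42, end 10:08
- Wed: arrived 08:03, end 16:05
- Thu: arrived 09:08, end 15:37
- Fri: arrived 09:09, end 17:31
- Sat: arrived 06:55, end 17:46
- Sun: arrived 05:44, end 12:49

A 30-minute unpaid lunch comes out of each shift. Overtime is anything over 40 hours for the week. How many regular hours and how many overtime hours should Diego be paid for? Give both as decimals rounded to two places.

Regular 40.00 hours, overtime 2.25 hours

Tue: 05:42–10:08 = 4 h 26 min; less 30 min break → 3 h 56 min
Wed: 08:03–16:05 = 8 h 2 min; less 30 min break → 7 h 32 min
Thu: 09:08–15:37 = 6 h 29 min; less 30 min break → 5 h 59 min
Fri: 09:09–17:31 = 8 h 22 min; less 30 min break → 7 h 52 min
Sat: 06:55–17:46 = 10 h 51 min; less 30 min break → 10 h 21 min
Sun: 05:44–12:49 = 7 h 5 min; less 30 min break → 6 h 35 min
Total worked: 42 h 15 min = 42.25 h.
Threshold 40 h → overtime 2 h 15 min, regular 40 h 0 min.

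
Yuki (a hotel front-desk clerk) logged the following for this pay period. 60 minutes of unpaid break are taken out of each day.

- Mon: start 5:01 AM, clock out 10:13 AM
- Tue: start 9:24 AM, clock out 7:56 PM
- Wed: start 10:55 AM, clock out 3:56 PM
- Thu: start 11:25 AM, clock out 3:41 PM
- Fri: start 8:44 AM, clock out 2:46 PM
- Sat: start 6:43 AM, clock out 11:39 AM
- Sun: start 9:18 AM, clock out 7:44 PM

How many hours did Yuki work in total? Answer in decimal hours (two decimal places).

39.42 hours

Mon: 5:01 AM–10:13 AM = 5 h 12 min; less 60 min break → 4 h 12 min
Tue: 9:24 AM–7:56 PM = 10 h 32 min; less 60 min break → 9 h 32 min
Wed: 10:55 AM–3:56 PM = 5 h 1 min; less 60 min break → 4 h 1 min
Thu: 11:25 AM–3:41 PM = 4 h 16 min; less 60 min break → 3 h 16 min
Fri: 8:44 AM–2:46 PM = 6 h 2 min; less 60 min break → 5 h 2 min
Sat: 6:43 AM–11:39 AM = 4 h 56 min; less 60 min break → 3 h 56 min
Sun: 9:18 AM–7:44 PM = 10 h 26 min; less 60 min break → 9 h 26 min
Total: 4 h 12 min + 9 h 32 min + 4 h 1 min + 3 h 16 min + 5 h 2 min + 3 h 56 min + 9 h 26 min = 39 h 25 min.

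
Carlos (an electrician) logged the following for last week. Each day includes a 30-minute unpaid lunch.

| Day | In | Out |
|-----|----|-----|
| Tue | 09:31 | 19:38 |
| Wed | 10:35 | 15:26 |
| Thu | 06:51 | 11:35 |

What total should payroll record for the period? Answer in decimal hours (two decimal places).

18.20 hours

Tue: 09:31–19:38 = 10 h 7 min; less 30 min break → 9 h 37 min
Wed: 10:35–15:26 = 4 h 51 min; less 30 min break → 4 h 21 min
Thu: 06:51–11:35 = 4 h 44 min; less 30 min break → 4 h 14 min
Total: 9 h 37 min + 4 h 21 min + 4 h 14 min = 18 h 12 min.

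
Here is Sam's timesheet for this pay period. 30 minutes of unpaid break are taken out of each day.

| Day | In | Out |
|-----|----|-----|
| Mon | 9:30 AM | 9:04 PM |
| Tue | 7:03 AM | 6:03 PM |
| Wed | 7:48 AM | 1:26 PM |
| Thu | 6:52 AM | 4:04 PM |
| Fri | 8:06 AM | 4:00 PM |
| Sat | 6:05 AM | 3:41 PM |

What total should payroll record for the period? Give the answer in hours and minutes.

51 h 54 min

Mon: 9:30 AM–9:04 PM = 11 h 34 min; less 30 min break → 11 h 4 min
Tue: 7:03 AM–6:03 PM = 11 h 0 min; less 30 min break → 10 h 30 min
Wed: 7:48 AM–1:26 PM = 5 h 38 min; less 30 min break → 5 h 8 min
Thu: 6:52 AM–4:04 PM = 9 h 12 min; less 30 min break → 8 h 42 min
Fri: 8:06 AM–4:00 PM = 7 h 54 min; less 30 min break → 7 h 24 min
Sat: 6:05 AM–3:41 PM = 9 h 36 min; less 30 min break → 9 h 6 min
Total: 11 h 4 min + 10 h 30 min + 5 h 8 min + 8 h 42 min + 7 h 24 min + 9 h 6 min = 51 h 54 min.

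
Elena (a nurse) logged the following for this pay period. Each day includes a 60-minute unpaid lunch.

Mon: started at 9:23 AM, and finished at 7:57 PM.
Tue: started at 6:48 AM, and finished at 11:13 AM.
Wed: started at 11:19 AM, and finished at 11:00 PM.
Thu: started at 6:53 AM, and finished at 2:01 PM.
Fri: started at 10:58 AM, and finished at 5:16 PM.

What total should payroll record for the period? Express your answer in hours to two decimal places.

Mon: 9:23 AM–7:57 PM = 10 h 34 min; less 60 min break → 9 h 34 min
Tue: 6:48 AM–11:13 AM = 4 h 25 min; less 60 min break → 3 h 25 min
Wed: 11:19 AM–11:00 PM = 11 h 41 min; less 60 min break → 10 h 41 min
Thu: 6:53 AM–2:01 PM = 7 h 8 min; less 60 min break → 6 h 8 min
Fri: 10:58 AM–5:16 PM = 6 h 18 min; less 60 min break → 5 h 18 min
Total: 9 h 34 min + 3 h 25 min + 10 h 41 min + 6 h 8 min + 5 h 18 min = 35 h 6 min.

35.10 hours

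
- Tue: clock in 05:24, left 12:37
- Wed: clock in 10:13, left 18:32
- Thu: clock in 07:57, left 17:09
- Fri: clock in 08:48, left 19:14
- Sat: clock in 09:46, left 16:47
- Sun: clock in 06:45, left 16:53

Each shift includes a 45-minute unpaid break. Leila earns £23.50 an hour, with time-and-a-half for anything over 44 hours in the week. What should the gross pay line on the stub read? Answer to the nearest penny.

£1168.54

Tue: 05:24–12:37 = 7 h 13 min; less 45 min break → 6 h 28 min
Wed: 10:13–18:32 = 8 h 19 min; less 45 min break → 7 h 34 min
Thu: 07:57–17:09 = 9 h 12 min; less 45 min break → 8 h 27 min
Fri: 08:48–19:14 = 10 h 26 min; less 45 min break → 9 h 41 min
Sat: 09:46–16:47 = 7 h 1 min; less 45 min break → 6 h 16 min
Sun: 06:45–16:53 = 10 h 8 min; less 45 min break → 9 h 23 min
Total worked: 47 h 49 min = 2869 min.
Regular 44 h 0 min = 2640 min at £23.50/h; overtime 3 h 49 min = 229 min at £35.25/h.
Pay = (2640 × £23.50 + 229 × £35.25) ÷ 60 = £1168.54.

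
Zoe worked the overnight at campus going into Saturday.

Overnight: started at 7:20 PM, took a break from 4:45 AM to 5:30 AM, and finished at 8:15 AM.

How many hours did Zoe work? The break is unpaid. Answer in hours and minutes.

Overnight: 7:20 PM → midnight = 4 h 40 min; midnight → 8:15 AM = 8 h 15 min; span 12 h 55 min; less 45 min break → 12 h 10 min

12 h 10 min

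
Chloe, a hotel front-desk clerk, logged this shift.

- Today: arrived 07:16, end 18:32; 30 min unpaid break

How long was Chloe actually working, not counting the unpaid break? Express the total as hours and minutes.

10 h 46 min

Today: 07:16–18:32 = 11 h 16 min; less 30 min break → 10 h 46 min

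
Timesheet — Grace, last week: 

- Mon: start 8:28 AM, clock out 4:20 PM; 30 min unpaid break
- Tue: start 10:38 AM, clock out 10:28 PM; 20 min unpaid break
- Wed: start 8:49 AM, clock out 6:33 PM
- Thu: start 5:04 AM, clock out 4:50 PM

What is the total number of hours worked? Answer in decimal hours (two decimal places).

40.37 hours

Mon: 8:28 AM–4:20 PM = 7 h 52 min; less 30 min break → 7 h 22 min
Tue: 10:38 AM–10:28 PM = 11 h 50 min; less 20 min break → 11 h 30 min
Wed: 8:49 AM–6:33 PM = 9 h 44 min
Thu: 5:04 AM–4:50 PM = 11 h 46 min
Total: 7 h 22 min + 11 h 30 min + 9 h 44 min + 11 h 46 min = 40 h 22 min.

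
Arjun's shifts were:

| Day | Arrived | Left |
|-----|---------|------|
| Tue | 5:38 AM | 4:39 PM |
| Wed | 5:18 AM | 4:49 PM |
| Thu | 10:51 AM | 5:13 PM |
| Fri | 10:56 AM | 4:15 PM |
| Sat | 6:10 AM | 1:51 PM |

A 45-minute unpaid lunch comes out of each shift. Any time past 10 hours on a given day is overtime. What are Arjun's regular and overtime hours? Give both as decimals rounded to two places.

Tue: 5:38 AM–4:39 PM = 11 h 1 min; less 45 min break → 10 h 16 min
Wed: 5:18 AM–4:49 PM = 11 h 31 min; less 45 min break → 10 h 46 min
Thu: 10:51 AM–5:13 PM = 6 h 22 min; less 45 min break → 5 h 37 min
Fri: 10:56 AM–4:15 PM = 5 h 19 min; less 45 min break → 4 h 34 min
Sat: 6:10 AM–1:51 PM = 7 h 41 min; less 45 min break → 6 h 56 min
Tue reg 10 h 0 min / OT 0 h 16 min; Wed reg 10 h 0 min / OT 0 h 46 min; Thu reg 5 h 37 min / OT 0 h 0 min; Fri reg 4 h 34 min / OT 0 h 0 min; Sat reg 6 h 56 min / OT 0 h 0 min.
Totals: regular 37 h 7 min, overtime 1 h 2 min.

Regular 37.12 hours, overtime 1.03 hours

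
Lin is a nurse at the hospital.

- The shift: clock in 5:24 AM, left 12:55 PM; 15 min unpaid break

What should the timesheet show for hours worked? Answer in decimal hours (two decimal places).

The shift: 5:24 AM–12:55 PM = 7 h 31 min; less 15 min break → 7 h 16 min

7.27 hours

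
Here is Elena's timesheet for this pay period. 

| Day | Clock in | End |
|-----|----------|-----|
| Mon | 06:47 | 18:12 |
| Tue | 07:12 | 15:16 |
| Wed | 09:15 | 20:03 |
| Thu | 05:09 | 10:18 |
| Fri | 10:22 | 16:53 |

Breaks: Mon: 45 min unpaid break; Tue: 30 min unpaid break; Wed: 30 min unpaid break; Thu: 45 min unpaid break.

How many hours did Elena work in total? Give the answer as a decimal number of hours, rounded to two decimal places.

39.45 hours

Mon: 06:47–18:12 = 11 h 25 min; less 45 min break → 10 h 40 min
Tue: 07:12–15:16 = 8 h 4 min; less 30 min break → 7 h 34 min
Wed: 09:15–20:03 = 10 h 48 min; less 30 min break → 10 h 18 min
Thu: 05:09–10:18 = 5 h 9 min; less 45 min break → 4 h 24 min
Fri: 10:22–16:53 = 6 h 31 min
Total: 10 h 40 min + 7 h 34 min + 10 h 18 min + 4 h 24 min + 6 h 31 min = 39 h 27 min.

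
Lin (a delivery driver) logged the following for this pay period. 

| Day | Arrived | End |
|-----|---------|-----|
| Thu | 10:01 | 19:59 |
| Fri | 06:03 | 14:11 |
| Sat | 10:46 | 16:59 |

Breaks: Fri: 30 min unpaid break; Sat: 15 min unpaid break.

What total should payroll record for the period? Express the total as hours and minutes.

Thu: 10:01–19:59 = 9 h 58 min
Fri: 06:03–14:11 = 8 h 8 min; less 30 min break → 7 h 38 min
Sat: 10:46–16:59 = 6 h 13 min; less 15 min break → 5 h 58 min
Total: 9 h 58 min + 7 h 38 min + 5 h 58 min = 23 h 34 min.

23 h 34 min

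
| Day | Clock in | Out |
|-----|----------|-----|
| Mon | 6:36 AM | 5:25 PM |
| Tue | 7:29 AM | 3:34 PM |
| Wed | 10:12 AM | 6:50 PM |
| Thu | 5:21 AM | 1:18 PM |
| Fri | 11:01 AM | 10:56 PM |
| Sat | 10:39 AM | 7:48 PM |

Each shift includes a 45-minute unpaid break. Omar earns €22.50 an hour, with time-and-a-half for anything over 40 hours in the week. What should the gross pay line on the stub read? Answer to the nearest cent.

Mon: 6:36 AM–5:25 PM = 10 h 49 min; less 45 min break → 10 h 4 min
Tue: 7:29 AM–3:34 PM = 8 h 5 min; less 45 min break → 7 h 20 min
Wed: 10:12 AM–6:50 PM = 8 h 38 min; less 45 min break → 7 h 53 min
Thu: 5:21 AM–1:18 PM = 7 h 57 min; less 45 min break → 7 h 12 min
Fri: 11:01 AM–10:56 PM = 11 h 55 min; less 45 min break → 11 h 10 min
Sat: 10:39 AM–7:48 PM = 9 h 9 min; less 45 min break → 8 h 24 min
Total worked: 52 h 3 min = 3123 min.
Regular 40 h 0 min = 2400 min at €22.50/h; overtime 12 h 3 min = 723 min at €33.75/h.
Pay = (2400 × €22.50 + 723 × €33.75) ÷ 60 = €1306.69.

€1306.69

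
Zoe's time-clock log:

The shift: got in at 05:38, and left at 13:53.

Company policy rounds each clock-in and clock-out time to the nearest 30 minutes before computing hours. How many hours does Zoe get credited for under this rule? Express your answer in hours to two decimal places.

8.50 hours

The shift: in 05:38→05:30, out 13:53→14:00; 8 h 30 min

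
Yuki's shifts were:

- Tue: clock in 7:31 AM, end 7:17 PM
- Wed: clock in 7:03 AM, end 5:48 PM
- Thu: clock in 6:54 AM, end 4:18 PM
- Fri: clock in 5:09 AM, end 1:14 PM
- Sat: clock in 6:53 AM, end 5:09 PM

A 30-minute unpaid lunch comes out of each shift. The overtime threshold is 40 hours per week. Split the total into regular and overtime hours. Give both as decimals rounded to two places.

Tue: 7:31 AM–7:17 PM = 11 h 46 min; less 30 min break → 11 h 16 min
Wed: 7:03 AM–5:48 PM = 10 h 45 min; less 30 min break → 10 h 15 min
Thu: 6:54 AM–4:18 PM = 9 h 24 min; less 30 min break → 8 h 54 min
Fri: 5:09 AM–1:14 PM = 8 h 5 min; less 30 min break → 7 h 35 min
Sat: 6:53 AM–5:09 PM = 10 h 16 min; less 30 min break → 9 h 46 min
Total worked: 47 h 46 min = 47.77 h.
Threshold 40 h → overtime 7 h 46 min, regular 40 h 0 min.

Regular 40.00 hours, overtime 7.77 hours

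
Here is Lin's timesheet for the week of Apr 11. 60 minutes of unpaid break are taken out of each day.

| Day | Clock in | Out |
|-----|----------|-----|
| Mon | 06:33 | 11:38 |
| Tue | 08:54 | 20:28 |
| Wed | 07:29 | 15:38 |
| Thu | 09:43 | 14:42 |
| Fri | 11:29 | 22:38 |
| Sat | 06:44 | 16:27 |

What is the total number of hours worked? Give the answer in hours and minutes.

Mon: 06:33–11:38 = 5 h 5 min; less 60 min break → 4 h 5 min
Tue: 08:54–20:28 = 11 h 34 min; less 60 min break → 10 h 34 min
Wed: 07:29–15:38 = 8 h 9 min; less 60 min break → 7 h 9 min
Thu: 09:43–14:42 = 4 h 59 min; less 60 min break → 3 h 59 min
Fri: 11:29–22:38 = 11 h 9 min; less 60 min break → 10 h 9 min
Sat: 06:44–16:27 = 9 h 43 min; less 60 min break → 8 h 43 min
Total: 4 h 5 min + 10 h 34 min + 7 h 9 min + 3 h 59 min + 10 h 9 min + 8 h 43 min = 44 h 39 min.

44 h 39 min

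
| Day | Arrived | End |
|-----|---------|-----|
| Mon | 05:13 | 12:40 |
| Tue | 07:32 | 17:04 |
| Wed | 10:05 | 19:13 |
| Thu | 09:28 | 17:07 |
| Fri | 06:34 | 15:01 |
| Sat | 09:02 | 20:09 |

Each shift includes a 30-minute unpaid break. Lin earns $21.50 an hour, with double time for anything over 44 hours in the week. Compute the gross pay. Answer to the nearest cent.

$1218.33

Mon: 05:13–12:40 = 7 h 27 min; less 30 min break → 6 h 57 min
Tue: 07:32–17:04 = 9 h 32 min; less 30 min break → 9 h 2 min
Wed: 10:05–19:13 = 9 h 8 min; less 30 min break → 8 h 38 min
Thu: 09:28–17:07 = 7 h 39 min; less 30 min break → 7 h 9 min
Fri: 06:34–15:01 = 8 h 27 min; less 30 min break → 7 h 57 min
Sat: 09:02–20:09 = 11 h 7 min; less 30 min break → 10 h 37 min
Total worked: 50 h 20 min = 3020 min.
Regular 44 h 0 min = 2640 min at $21.50/h; overtime 6 h 20 min = 380 min at $43.00/h.
Pay = (2640 × $21.50 + 380 × $43.00) ÷ 60 = $1218.33.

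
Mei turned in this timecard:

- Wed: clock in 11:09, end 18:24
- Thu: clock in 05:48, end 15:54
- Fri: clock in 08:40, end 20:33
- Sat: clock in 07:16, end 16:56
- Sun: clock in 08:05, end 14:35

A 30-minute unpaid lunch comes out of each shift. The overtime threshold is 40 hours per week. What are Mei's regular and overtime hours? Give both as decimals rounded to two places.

Regular 40.00 hours, overtime 2.90 hours

Wed: 11:09–18:24 = 7 h 15 min; less 30 min break → 6 h 45 min
Thu: 05:48–15:54 = 10 h 6 min; less 30 min break → 9 h 36 min
Fri: 08:40–20:33 = 11 h 53 min; less 30 min break → 11 h 23 min
Sat: 07:16–16:56 = 9 h 40 min; less 30 min break → 9 h 10 min
Sun: 08:05–14:35 = 6 h 30 min; less 30 min break → 6 h 0 min
Total worked: 42 h 54 min = 42.90 h.
Threshold 40 h → overtime 2 h 54 min, regular 40 h 0 min.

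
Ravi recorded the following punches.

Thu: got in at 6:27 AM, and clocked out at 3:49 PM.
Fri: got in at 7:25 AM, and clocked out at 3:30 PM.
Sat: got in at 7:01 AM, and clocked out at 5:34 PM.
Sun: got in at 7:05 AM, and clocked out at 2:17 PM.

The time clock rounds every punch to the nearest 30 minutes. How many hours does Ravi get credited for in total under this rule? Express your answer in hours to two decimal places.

35.50 hours

Thu: in 6:27 AM→6:30 AM, out 3:49 PM→4:00 PM; 9 h 30 min
Fri: in 7:25 AM→7:30 AM, out 3:30 PM→3:30 PM; 8 h 0 min
Sat: in 7:01 AM→7:00 AM, out 5:34 PM→5:30 PM; 10 h 30 min
Sun: in 7:05 AM→7:00 AM, out 2:17 PM→2:30 PM; 7 h 30 min
Total credited: 35 h 30 min.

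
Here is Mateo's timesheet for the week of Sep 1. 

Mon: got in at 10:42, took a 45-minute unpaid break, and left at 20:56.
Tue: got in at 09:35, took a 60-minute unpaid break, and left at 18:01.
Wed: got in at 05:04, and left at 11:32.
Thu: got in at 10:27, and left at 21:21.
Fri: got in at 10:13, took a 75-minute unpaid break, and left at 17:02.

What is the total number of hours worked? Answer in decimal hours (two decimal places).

Mon: 10:42–20:56 = 10 h 14 min; less 45 min break → 9 h 29 min
Tue: 09:35–18:01 = 8 h 26 min; less 60 min break → 7 h 26 min
Wed: 05:04–11:32 = 6 h 28 min
Thu: 10:27–21:21 = 10 h 54 min
Fri: 10:13–17:02 = 6 h 49 min; less 75 min break → 5 h 34 min
Total: 9 h 29 min + 7 h 26 min + 6 h 28 min + 10 h 54 min + 5 h 34 min = 39 h 51 min.

39.85 hours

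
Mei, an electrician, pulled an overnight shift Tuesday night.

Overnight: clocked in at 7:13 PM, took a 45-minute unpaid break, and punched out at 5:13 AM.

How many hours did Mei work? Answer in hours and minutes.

Overnight: 7:13 PM → midnight = 4 h 47 min; midnight → 5:13 AM = 5 h 13 min; span 10 h 0 min; less 45 min break → 9 h 15 min

9 h 15 min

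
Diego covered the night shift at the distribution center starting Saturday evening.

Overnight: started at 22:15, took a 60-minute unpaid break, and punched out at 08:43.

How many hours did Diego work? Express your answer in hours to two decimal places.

Overnight: 22:15 → midnight = 1 h 45 min; midnight → 08:43 = 8 h 43 min; span 10 h 28 min; less 60 min break → 9 h 28 min

9.47 hours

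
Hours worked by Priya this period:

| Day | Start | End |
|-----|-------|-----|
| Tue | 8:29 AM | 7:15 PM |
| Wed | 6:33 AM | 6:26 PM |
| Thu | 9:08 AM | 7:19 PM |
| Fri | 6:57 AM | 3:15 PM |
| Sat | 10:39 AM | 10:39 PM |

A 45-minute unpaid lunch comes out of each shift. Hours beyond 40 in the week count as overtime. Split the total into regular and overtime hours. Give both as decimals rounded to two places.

Regular 40.00 hours, overtime 9.38 hours

Tue: 8:29 AM–7:15 PM = 10 h 46 min; less 45 min break → 10 h 1 min
Wed: 6:33 AM–6:26 PM = 11 h 53 min; less 45 min break → 11 h 8 min
Thu: 9:08 AM–7:19 PM = 10 h 11 min; less 45 min break → 9 h 26 min
Fri: 6:57 AM–3:15 PM = 8 h 18 min; less 45 min break → 7 h 33 min
Sat: 10:39 AM–10:39 PM = 12 h 0 min; less 45 min break → 11 h 15 min
Total worked: 49 h 23 min = 49.38 h.
Threshold 40 h → overtime 9 h 23 min, regular 40 h 0 min.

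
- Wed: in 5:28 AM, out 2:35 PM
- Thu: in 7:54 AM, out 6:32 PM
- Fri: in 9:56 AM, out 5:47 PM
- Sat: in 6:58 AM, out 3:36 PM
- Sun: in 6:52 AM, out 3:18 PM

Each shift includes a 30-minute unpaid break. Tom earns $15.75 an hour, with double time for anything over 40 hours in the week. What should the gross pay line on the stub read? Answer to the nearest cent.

$698.25

Wed: 5:28 AM–2:35 PM = 9 h 7 min; less 30 min break → 8 h 37 min
Thu: 7:54 AM–6:32 PM = 10 h 38 min; less 30 min break → 10 h 8 min
Fri: 9:56 AM–5:47 PM = 7 h 51 min; less 30 min break → 7 h 21 min
Sat: 6:58 AM–3:36 PM = 8 h 38 min; less 30 min break → 8 h 8 min
Sun: 6:52 AM–3:18 PM = 8 h 26 min; less 30 min break → 7 h 56 min
Total worked: 42 h 10 min = 2530 min.
Regular 40 h 0 min = 2400 min at $15.75/h; overtime 2 h 10 min = 130 min at $31.50/h.
Pay = (2400 × $15.75 + 130 × $31.50) ÷ 60 = $698.25.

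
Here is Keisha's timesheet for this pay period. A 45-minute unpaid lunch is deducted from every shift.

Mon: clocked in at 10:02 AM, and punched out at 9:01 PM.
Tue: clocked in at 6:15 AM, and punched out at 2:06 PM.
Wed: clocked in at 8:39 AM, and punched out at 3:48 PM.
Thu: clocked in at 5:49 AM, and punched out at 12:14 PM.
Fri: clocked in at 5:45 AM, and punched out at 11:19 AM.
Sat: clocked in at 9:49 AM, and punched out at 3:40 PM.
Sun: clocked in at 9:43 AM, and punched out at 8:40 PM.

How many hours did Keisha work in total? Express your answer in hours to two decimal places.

Mon: 10:02 AM–9:01 PM = 10 h 59 min; less 45 min break → 10 h 14 min
Tue: 6:15 AM–2:06 PM = 7 h 51 min; less 45 min break → 7 h 6 min
Wed: 8:39 AM–3:48 PM = 7 h 9 min; less 45 min break → 6 h 24 min
Thu: 5:49 AM–12:14 PM = 6 h 25 min; less 45 min break → 5 h 40 min
Fri: 5:45 AM–11:19 AM = 5 h 34 min; less 45 min break → 4 h 49 min
Sat: 9:49 AM–3:40 PM = 5 h 51 min; less 45 min break → 5 h 6 min
Sun: 9:43 AM–8:40 PM = 10 h 57 min; less 45 min break → 10 h 12 min
Total: 10 h 14 min + 7 h 6 min + 6 h 24 min + 5 h 40 min + 4 h 49 min + 5 h 6 min + 10 h 12 min = 49 h 31 min.

49.52 hours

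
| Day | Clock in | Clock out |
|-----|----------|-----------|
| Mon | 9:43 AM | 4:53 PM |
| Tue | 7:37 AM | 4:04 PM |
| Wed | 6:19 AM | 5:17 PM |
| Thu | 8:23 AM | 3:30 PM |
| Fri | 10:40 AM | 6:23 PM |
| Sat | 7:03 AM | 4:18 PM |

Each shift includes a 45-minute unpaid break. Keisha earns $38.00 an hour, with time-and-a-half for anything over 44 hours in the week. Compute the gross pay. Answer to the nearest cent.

Mon: 9:43 AM–4:53 PM = 7 h 10 min; less 45 min break → 6 h 25 min
Tue: 7:37 AM–4:04 PM = 8 h 27 min; less 45 min break → 7 h 42 min
Wed: 6:19 AM–5:17 PM = 10 h 58 min; less 45 min break → 10 h 13 min
Thu: 8:23 AM–3:30 PM = 7 h 7 min; less 45 min break → 6 h 22 min
Fri: 10:40 AM–6:23 PM = 7 h 43 min; less 45 min break → 6 h 58 min
Sat: 7:03 AM–4:18 PM = 9 h 15 min; less 45 min break → 8 h 30 min
Total worked: 46 h 10 min = 2770 min.
Regular 44 h 0 min = 2640 min at $38.00/h; overtime 2 h 10 min = 130 min at $57.00/h.
Pay = (2640 × $38.00 + 130 × $57.00) ÷ 60 = $1795.50.

$1795.50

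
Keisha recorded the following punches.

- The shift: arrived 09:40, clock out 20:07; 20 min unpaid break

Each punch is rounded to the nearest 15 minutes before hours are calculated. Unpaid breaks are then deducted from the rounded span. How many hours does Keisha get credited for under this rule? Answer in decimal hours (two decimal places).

9.92 hours

The shift: in 09:40→09:45, out 20:07→20:00; 10 h 15 min − 20 min = 9 h 55 min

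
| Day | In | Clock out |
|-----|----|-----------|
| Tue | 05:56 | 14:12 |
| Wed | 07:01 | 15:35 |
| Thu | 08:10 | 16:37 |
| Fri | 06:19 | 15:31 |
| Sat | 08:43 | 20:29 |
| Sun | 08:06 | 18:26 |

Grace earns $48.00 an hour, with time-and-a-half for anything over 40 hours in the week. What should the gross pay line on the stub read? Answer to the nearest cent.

Tue: 05:56–14:12 = 8 h 16 min
Wed: 07:01–15:35 = 8 h 34 min
Thu: 08:10–16:37 = 8 h 27 min
Fri: 06:19–15:31 = 9 h 12 min
Sat: 08:43–20:29 = 11 h 46 min
Sun: 08:06–18:26 = 10 h 20 min
Total worked: 56 h 35 min = 3395 min.
Regular 40 h 0 min = 2400 min at $48.00/h; overtime 16 h 35 min = 995 min at $72.00/h.
Pay = (2400 × $48.00 + 995 × $72.00) ÷ 60 = $3114.00.

$3114.00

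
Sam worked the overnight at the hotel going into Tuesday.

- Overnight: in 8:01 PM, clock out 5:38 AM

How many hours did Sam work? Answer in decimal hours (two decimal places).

Overnight: 8:01 PM → midnight = 3 h 59 min; midnight → 5:38 AM = 5 h 38 min; span 9 h 37 min

9.62 hours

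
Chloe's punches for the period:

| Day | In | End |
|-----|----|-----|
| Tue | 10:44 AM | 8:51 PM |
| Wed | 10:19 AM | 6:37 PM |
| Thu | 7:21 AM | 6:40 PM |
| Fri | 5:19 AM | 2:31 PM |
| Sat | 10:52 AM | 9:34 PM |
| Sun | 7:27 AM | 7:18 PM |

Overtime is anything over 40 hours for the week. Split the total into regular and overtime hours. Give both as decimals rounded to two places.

Tue: 10:44 AM–8:51 PM = 10 h 7 min
Wed: 10:19 AM–6:37 PM = 8 h 18 min
Thu: 7:21 AM–6:40 PM = 11 h 19 min
Fri: 5:19 AM–2:31 PM = 9 h 12 min
Sat: 10:52 AM–9:34 PM = 10 h 42 min
Sun: 7:27 AM–7:18 PM = 11 h 51 min
Total worked: 61 h 29 min = 61.48 h.
Threshold 40 h → overtime 21 h 29 min, regular 40 h 0 min.

Regular 40.00 hours, overtime 21.48 hours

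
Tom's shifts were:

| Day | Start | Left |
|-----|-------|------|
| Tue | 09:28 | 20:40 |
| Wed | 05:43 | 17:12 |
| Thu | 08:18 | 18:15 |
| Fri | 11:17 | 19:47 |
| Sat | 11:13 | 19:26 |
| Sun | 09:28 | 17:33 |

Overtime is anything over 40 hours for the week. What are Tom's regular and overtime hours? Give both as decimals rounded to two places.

Tue: 09:28–20:40 = 11 h 12 min
Wed: 05:43–17:12 = 11 h 29 min
Thu: 08:18–18:15 = 9 h 57 min
Fri: 11:17–19:47 = 8 h 30 min
Sat: 11:13–19:26 = 8 h 13 min
Sun: 09:28–17:33 = 8 h 5 min
Total worked: 57 h 26 min = 57.43 h.
Threshold 40 h → overtime 17 h 26 min, regular 40 h 0 min.

Regular 40.00 hours, overtime 17.43 hours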